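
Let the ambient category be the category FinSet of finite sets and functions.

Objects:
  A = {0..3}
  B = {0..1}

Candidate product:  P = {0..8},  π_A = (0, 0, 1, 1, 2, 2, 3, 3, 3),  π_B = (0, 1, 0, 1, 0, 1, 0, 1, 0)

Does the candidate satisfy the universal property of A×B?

|A|·|B| = 4·2 = 8;  |P| = 9
  → cardinalities differ; no bijection possible.

Answer: NOT A VALID PRODUCT — |P|=9 ≠ |A|·|B|=8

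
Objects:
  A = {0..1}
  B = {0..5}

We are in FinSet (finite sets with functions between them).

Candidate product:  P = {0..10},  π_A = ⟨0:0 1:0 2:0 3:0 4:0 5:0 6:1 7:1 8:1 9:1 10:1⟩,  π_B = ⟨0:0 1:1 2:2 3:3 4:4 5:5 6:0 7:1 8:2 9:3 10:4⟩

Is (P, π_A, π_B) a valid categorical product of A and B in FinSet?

Answer: NOT A VALID PRODUCT — |P|=11 ≠ |A|·|B|=12

Trace:
|A|·|B| = 2·6 = 12;  |P| = 11
  → cardinalities differ; no bijection possible.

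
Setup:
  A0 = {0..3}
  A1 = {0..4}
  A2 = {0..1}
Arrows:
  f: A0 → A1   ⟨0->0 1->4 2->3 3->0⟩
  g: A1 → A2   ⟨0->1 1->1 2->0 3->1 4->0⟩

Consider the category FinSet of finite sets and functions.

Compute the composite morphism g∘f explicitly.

Answer: ⟨0->1 1->0 2->1 3->1⟩

Derivation:
  0 f→0 g→1
  1 f→4 g→0
  2 f→3 g→1
  3 f→0 g→1
⟦path⟧: ⟨0->1 1->0 2->1 3->1⟩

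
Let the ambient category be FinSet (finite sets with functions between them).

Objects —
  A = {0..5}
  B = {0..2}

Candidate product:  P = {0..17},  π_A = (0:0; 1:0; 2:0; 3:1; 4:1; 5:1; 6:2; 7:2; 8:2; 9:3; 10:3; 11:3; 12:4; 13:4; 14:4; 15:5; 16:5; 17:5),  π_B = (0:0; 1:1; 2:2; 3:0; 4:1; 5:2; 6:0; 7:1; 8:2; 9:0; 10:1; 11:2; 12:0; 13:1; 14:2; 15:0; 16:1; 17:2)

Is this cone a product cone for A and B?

|A|·|B| = 6·3 = 18;  |P| = 18
Check the pairing map k ↦ (π_A(k), π_B(k)):
  0 : (0,0)
  1 : (0,1)
  2 : (0,2)
  3 : (1,0)
  4 : (1,1)
  5 : (1,2)
  6 : (2,0)
  7 : (2,1)
  8 : (2,2)
  9 : (3,0)
  10 : (3,1)
  11 : (3,2)
  12 : (4,0)
  13 : (4,1)
  14 : (4,2)
  15 : (5,0)
  16 : (5,1)
  17 : (5,2)
distinct pairs in image: 18 / 18 needed
  → bijection onto A×B; projections well-typed.

Answer: VALID PRODUCT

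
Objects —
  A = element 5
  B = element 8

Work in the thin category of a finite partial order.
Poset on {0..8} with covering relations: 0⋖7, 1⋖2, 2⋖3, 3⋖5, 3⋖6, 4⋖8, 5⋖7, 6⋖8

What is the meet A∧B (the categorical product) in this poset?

Answer: A∧B = 3

Work:
{x : x<=A ∧ x<=B} = {1,2,3}  (A=5, B=8)
  1 <= 3
  2 <= 3
  3 <= 3
glb = 3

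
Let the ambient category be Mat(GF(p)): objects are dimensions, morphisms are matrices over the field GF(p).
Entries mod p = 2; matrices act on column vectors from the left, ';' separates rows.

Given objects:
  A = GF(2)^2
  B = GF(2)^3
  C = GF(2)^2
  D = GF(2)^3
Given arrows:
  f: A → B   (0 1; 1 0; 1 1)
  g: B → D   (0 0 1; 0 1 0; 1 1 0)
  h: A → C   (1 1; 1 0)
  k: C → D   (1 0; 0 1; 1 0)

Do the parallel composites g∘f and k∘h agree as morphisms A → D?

Path 1 = f;g:
  e0=(1,0) f→(0,1,1) g→(1,1,1)
  e1=(0,1) f→(1,0,1) g→(1,0,1)
  ⟦path⟧₁ = (1 1; 1 0; 1 1)
Path 2 = h;k:
  e0=(1,0) h→(1,1) k→(1,1,1)
  e1=(0,1) h→(1,0) k→(1,0,1)
  ⟦path⟧₂ = (1 1; 1 0; 1 1)
Equal? YES — commutes

Answer: COMMUTES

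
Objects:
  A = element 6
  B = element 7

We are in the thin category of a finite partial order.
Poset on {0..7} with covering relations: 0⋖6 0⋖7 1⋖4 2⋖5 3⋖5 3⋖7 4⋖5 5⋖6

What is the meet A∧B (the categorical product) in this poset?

Answer: NO MEET EXISTS

Derivation:
Common predecessors of 6,7: {0,3}
  maximal lower bounds 0 and 3 are incomparable: neither 0⊑3 nor 3⊑0
→ no greatest lower bound exists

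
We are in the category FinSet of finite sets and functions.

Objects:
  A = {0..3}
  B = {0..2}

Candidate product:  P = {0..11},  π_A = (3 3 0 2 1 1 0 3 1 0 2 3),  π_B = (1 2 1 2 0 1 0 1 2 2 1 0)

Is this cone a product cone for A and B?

|A|·|B| = 4·3 = 12;  |P| = 12
Check the pairing map k ↦ (π_A(k), π_B(k)):
  0 ↦ (3,1)
  1 ↦ (3,2)
  2 ↦ (0,1)
  3 ↦ (2,2)
  4 ↦ (1,0)
  5 ↦ (1,1)
  6 ↦ (0,0)
  7 ↦ (3,1)  ✗ repeats pair of k=0
  8 ↦ (1,2)
  9 ↦ (0,2)
  10 ↦ (2,1)
  11 ↦ (3,0)
distinct pairs in image: 11 / 12 needed
  → (3,1) hit at k=0 and k=7

Answer: NOT A VALID PRODUCT — duplicate pair at indices 0,7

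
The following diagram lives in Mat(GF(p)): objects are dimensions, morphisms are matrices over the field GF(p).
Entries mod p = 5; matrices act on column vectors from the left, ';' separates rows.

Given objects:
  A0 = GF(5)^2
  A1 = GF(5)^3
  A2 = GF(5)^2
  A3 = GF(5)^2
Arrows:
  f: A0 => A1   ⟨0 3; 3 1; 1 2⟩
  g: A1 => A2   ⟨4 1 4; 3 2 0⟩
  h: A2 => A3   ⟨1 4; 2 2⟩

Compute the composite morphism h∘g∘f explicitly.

Answer: ⟨1 0; 1 4⟩

Derivation:
  e0=(1,0) f=>(0,3,1) g=>(2,1) h=>(1,1)
  e1=(0,1) f=>(3,1,2) g=>(1,1) h=>(0,4)
result: ⟨1 0; 1 4⟩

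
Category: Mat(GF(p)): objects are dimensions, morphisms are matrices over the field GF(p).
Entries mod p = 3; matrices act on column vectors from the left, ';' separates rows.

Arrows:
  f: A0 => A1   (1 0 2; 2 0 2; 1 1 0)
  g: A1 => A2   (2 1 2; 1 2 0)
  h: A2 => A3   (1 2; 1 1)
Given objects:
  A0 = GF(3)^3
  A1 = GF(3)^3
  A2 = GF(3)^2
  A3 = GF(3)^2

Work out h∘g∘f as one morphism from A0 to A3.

  e0=[1,0,0] f=>[1,2,1] g=>[0,2] h=>[1,2]
  e1=[0,1,0] f=>[0,0,1] g=>[2,0] h=>[2,2]
  e2=[0,0,1] f=>[2,2,0] g=>[0,0] h=>[0,0]
composite: (1 2 0; 2 2 0)

Answer: (1 2 0; 2 2 0)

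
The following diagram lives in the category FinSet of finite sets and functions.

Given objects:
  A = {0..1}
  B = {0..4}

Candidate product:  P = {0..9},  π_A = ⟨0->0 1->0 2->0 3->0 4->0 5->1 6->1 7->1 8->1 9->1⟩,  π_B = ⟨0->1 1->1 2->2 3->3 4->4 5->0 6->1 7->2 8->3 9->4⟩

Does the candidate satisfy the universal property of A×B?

Answer: NOT A VALID PRODUCT — duplicate pair at indices 1,0

Work:
|A|·|B| = 2·5 = 10;  |P| = 10
Check the pairing map k ↦ (π_A(k), π_B(k)):
  0 -> (0,1)
  1 -> (0,1)  ✗ repeats pair of k=0
  2 -> (0,2)
  3 -> (0,3)
  4 -> (0,4)
  5 -> (1,0)
  6 -> (1,1)
  7 -> (1,2)
  8 -> (1,3)
  9 -> (1,4)
distinct pairs in image: 9 / 10 needed
  → (0,1) hit at k=0 and k=1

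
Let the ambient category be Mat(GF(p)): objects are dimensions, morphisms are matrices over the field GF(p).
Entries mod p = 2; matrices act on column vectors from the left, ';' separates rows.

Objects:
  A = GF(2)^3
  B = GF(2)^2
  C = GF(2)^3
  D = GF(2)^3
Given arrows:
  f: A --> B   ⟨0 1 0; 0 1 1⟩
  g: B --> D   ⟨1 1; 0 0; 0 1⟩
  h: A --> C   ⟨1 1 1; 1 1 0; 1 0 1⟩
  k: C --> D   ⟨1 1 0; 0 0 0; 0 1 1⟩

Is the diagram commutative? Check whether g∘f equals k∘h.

Along f;g (path 1):
  e0=⟨1,0,0⟩ f-->⟨0,0⟩ g-->⟨0,0,0⟩
  e1=⟨0,1,0⟩ f-->⟨1,1⟩ g-->⟨0,0,1⟩
  e2=⟨0,0,1⟩ f-->⟨0,1⟩ g-->⟨1,0,1⟩
  composite₁ = ⟨0 0 1; 0 0 0; 0 1 1⟩
Along h;k (path 2):
  e0=⟨1,0,0⟩ h-->⟨1,1,1⟩ k-->⟨0,0,0⟩
  e1=⟨0,1,0⟩ h-->⟨1,1,0⟩ k-->⟨0,0,1⟩
  e2=⟨0,0,1⟩ h-->⟨1,0,1⟩ k-->⟨1,0,1⟩
  composite₂ = ⟨0 0 1; 0 0 0; 0 1 1⟩
Equal? YES — commutes

Answer: COMMUTES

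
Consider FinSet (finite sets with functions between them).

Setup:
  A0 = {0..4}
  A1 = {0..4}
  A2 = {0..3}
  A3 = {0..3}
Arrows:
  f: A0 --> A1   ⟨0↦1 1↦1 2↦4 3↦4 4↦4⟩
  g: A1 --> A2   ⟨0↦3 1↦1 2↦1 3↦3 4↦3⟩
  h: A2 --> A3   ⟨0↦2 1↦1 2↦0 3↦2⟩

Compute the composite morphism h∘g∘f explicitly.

Answer: ⟨0↦1 1↦1 2↦2 3↦2 4↦2⟩

Derivation:
  0 f-->1 g-->1 h-->1
  1 f-->1 g-->1 h-->1
  2 f-->4 g-->3 h-->2
  3 f-->4 g-->3 h-->2
  4 f-->4 g-->3 h-->2
result: ⟨0↦1 1↦1 2↦2 3↦2 4↦2⟩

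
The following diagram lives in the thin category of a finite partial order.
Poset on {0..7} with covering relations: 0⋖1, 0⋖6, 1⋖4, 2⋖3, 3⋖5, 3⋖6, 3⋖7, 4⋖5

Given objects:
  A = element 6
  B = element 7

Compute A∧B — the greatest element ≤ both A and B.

Answer: A∧B = 3

Trace:
Common predecessors of 6,7: {2,3}
  2 ⊑ 3
  3 ⊑ 3
glb = 3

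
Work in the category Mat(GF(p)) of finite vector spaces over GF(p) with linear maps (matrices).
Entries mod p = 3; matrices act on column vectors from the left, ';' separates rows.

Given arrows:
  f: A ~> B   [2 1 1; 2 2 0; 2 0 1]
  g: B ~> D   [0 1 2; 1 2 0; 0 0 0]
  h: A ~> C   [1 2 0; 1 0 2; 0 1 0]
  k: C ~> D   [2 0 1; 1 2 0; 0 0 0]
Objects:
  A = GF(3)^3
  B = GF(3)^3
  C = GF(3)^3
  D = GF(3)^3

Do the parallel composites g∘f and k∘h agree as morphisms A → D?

Along f;g (path 1):
  e0=[1,0,0] f~>[2,2,2] g~>[0,0,0]
  e1=[0,1,0] f~>[1,2,0] g~>[2,2,0]
  e2=[0,0,1] f~>[1,0,1] g~>[2,1,0]
  composite₁ = [0 2 2; 0 2 1; 0 0 0]
Along h;k (path 2):
  e0=[1,0,0] h~>[1,1,0] k~>[2,0,0]
  e1=[0,1,0] h~>[2,0,1] k~>[2,2,0]
  e2=[0,0,1] h~>[0,2,0] k~>[0,1,0]
  composite₂ = [2 2 0; 0 2 1; 0 0 0]
Equal? NO — does not commute

Answer: DOES NOT COMMUTE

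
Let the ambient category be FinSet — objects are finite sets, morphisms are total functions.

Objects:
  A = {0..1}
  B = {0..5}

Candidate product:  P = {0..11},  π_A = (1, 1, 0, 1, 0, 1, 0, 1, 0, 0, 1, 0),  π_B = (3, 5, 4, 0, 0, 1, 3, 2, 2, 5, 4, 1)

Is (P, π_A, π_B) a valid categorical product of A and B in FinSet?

Answer: VALID PRODUCT

Work:
|A|·|B| = 2·6 = 12;  |P| = 12
Check the pairing map k ↦ (π_A(k), π_B(k)):
  0 : (1,3)
  1 : (1,5)
  2 : (0,4)
  3 : (1,0)
  4 : (0,0)
  5 : (1,1)
  6 : (0,3)
  7 : (1,2)
  8 : (0,2)
  9 : (0,5)
  10 : (1,4)
  11 : (0,1)
distinct pairs in image: 12 / 12 needed
  → bijection onto A×B; projections well-typed.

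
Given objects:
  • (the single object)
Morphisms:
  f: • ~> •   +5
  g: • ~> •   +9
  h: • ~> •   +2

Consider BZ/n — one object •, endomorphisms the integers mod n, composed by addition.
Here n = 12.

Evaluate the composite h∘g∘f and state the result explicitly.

Answer: +4

Derivation:
  0 +5≡5 +9≡2 +2≡4  (mod 12)
⟦path⟧: +4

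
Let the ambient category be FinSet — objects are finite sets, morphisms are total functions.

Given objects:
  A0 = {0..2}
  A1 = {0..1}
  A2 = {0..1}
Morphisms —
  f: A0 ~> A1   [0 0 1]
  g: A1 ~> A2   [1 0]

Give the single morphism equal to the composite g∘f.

  0 f~>0 g~>1
  1 f~>0 g~>1
  2 f~>1 g~>0
composite: [1 1 0]

Answer: [1 1 0]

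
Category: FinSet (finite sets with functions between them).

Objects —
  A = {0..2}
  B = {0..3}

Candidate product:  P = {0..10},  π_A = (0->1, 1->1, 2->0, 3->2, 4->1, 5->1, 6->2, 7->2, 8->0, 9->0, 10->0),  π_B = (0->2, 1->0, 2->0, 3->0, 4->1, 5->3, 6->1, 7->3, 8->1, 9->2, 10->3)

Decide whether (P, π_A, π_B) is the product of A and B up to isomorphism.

|A|·|B| = 3·4 = 12;  |P| = 11
  → cardinalities differ; no bijection possible.

Answer: NOT A VALID PRODUCT — |P|=11 ≠ |A|·|B|=12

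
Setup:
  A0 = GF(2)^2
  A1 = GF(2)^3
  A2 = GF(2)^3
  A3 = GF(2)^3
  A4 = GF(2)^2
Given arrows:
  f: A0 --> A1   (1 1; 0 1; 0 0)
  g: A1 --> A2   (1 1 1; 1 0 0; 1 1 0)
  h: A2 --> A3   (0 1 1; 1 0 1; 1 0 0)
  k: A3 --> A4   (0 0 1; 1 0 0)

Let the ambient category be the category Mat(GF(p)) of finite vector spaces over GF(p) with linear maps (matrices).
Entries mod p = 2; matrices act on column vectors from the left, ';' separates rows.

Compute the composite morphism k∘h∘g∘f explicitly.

  e0=[1,0] f-->[1,0,0] g-->[1,1,1] h-->[0,0,1] k-->[1,0]
  e1=[0,1] f-->[1,1,0] g-->[0,1,0] h-->[1,0,0] k-->[0,1]
⟦path⟧: (1 0; 0 1)

Answer: (1 0; 0 1)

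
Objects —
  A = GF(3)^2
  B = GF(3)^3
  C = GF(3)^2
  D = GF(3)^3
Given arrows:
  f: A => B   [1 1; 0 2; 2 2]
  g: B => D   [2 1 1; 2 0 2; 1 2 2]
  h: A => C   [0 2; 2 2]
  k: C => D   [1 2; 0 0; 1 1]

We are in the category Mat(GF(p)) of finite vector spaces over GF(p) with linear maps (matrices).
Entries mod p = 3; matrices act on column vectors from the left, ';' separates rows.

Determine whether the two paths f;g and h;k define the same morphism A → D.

Answer: DOES NOT COMMUTE

Derivation:
1) trace f;g:
  e0=⟨1,0⟩ f=>⟨1,0,2⟩ g=>⟨1,0,2⟩
  e1=⟨0,1⟩ f=>⟨1,2,2⟩ g=>⟨0,0,0⟩
  ⟦path⟧₁ = [1 0; 0 0; 2 0]
2) trace h;k:
  e0=⟨1,0⟩ h=>⟨0,2⟩ k=>⟨1,0,2⟩
  e1=⟨0,1⟩ h=>⟨2,2⟩ k=>⟨0,0,1⟩
  ⟦path⟧₂ = [1 0; 0 0; 2 1]
Equal? NO — does not commute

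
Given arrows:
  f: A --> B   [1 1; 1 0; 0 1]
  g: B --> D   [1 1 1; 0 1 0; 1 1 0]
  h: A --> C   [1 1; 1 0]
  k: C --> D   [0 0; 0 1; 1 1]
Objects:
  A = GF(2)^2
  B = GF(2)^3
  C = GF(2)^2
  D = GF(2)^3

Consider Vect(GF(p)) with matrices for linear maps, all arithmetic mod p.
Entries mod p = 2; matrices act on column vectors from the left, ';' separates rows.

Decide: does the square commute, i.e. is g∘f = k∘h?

Answer: COMMUTES

Trace:
1) trace f;g:
  e0=[1,0] f-->[1,1,0] g-->[0,1,0]
  e1=[0,1] f-->[1,0,1] g-->[0,0,1]
  ⟦path⟧₁ = [0 0; 1 0; 0 1]
2) trace h;k:
  e0=[1,0] h-->[1,1] k-->[0,1,0]
  e1=[0,1] h-->[1,0] k-->[0,0,1]
  ⟦path⟧₂ = [0 0; 1 0; 0 1]
Equal? equal; square commutes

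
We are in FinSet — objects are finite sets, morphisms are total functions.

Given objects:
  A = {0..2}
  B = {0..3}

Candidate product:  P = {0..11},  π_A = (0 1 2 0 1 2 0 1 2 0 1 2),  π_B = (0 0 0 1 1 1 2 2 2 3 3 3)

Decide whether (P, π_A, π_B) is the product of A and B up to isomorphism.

Answer: VALID PRODUCT

Work:
|A|·|B| = 3·4 = 12;  |P| = 12
Check the pairing map k ↦ (π_A(k), π_B(k)):
  0 -> (0,0)
  1 -> (1,0)
  2 -> (2,0)
  3 -> (0,1)
  4 -> (1,1)
  5 -> (2,1)
  6 -> (0,2)
  7 -> (1,2)
  8 -> (2,2)
  9 -> (0,3)
  10 -> (1,3)
  11 -> (2,3)
distinct pairs in image: 12 / 12 needed
  → bijection onto A×B; projections well-typed.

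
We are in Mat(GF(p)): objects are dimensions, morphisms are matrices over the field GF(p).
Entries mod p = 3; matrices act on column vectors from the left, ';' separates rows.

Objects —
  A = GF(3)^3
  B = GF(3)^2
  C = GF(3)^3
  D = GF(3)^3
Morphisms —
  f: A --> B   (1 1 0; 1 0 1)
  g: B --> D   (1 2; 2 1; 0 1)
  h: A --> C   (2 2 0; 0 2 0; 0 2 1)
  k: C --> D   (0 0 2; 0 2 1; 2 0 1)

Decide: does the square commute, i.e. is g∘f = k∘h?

Along f;g (path 1):
  e0=[1,0,0] f-->[1,1] g-->[0,0,1]
  e1=[0,1,0] f-->[1,0] g-->[1,2,0]
  e2=[0,0,1] f-->[0,1] g-->[2,1,1]
  composite₁ = (0 1 2; 0 2 1; 1 0 1)
Along h;k (path 2):
  e0=[1,0,0] h-->[2,0,0] k-->[0,0,1]
  e1=[0,1,0] h-->[2,2,2] k-->[1,0,0]
  e2=[0,0,1] h-->[0,0,1] k-->[2,1,1]
  composite₂ = (0 1 2; 0 0 1; 1 0 1)
Equal? differ; not commutative

Answer: DOES NOT COMMUTE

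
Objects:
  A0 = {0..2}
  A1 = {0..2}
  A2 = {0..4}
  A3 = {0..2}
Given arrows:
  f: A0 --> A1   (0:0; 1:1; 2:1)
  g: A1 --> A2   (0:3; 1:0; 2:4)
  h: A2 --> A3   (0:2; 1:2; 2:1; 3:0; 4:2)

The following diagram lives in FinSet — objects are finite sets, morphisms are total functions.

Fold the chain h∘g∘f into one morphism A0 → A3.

Answer: (0:0; 1:2; 2:2)

Derivation:
  0 f-->0 g-->3 h-->0
  1 f-->1 g-->0 h-->2
  2 f-->1 g-->0 h-->2
⟦path⟧: (0:0; 1:2; 2:2)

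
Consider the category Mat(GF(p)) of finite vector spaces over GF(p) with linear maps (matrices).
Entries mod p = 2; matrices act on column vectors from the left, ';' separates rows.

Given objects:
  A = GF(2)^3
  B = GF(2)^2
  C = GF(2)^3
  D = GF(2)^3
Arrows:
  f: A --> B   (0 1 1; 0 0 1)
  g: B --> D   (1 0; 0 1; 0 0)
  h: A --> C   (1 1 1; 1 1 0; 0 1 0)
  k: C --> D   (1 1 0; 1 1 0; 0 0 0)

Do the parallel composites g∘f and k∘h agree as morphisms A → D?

Answer: DOES NOT COMMUTE

Work:
Path 1 = f;g:
  e0=[1,0,0] f-->[0,0] g-->[0,0,0]
  e1=[0,1,0] f-->[1,0] g-->[1,0,0]
  e2=[0,0,1] f-->[1,1] g-->[1,1,0]
  ⟦path⟧₁ = (0 1 1; 0 0 1; 0 0 0)
Path 2 = h;k:
  e0=[1,0,0] h-->[1,1,0] k-->[0,0,0]
  e1=[0,1,0] h-->[1,1,1] k-->[0,0,0]
  e2=[0,0,1] h-->[1,0,0] k-->[1,1,0]
  ⟦path⟧₂ = (0 0 1; 0 0 1; 0 0 0)
Equal? distinct morphisms ✗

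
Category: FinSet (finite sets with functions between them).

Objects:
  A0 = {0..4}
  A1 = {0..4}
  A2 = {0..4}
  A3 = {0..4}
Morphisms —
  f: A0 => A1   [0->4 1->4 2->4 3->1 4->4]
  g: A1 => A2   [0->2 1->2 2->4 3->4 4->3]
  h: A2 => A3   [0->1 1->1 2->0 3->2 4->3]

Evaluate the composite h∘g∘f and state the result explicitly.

Answer: [0->2 1->2 2->2 3->0 4->2]

Work:
  0 f=>4 g=>3 h=>2
  1 f=>4 g=>3 h=>2
  2 f=>4 g=>3 h=>2
  3 f=>1 g=>2 h=>0
  4 f=>4 g=>3 h=>2
result: [0->2 1->2 2->2 3->0 4->2]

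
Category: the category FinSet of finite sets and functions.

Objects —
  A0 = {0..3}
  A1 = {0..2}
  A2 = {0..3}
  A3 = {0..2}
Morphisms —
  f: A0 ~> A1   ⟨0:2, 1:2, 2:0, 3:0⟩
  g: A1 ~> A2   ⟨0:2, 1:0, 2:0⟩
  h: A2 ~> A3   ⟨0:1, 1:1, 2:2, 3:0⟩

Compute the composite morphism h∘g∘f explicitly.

Answer: ⟨0:1, 1:1, 2:2, 3:2⟩

Work:
  0 f~>2 g~>0 h~>1
  1 f~>2 g~>0 h~>1
  2 f~>0 g~>2 h~>2
  3 f~>0 g~>2 h~>2
⟦path⟧: ⟨0:1, 1:1, 2:2, 3:2⟩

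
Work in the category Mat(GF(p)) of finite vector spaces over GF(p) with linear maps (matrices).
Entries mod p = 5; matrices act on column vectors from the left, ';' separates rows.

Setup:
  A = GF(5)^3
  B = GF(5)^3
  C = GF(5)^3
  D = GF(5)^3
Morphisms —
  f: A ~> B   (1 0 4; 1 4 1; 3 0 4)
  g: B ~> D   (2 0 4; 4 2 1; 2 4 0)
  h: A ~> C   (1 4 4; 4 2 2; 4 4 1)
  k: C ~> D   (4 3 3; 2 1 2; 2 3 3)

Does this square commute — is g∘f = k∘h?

Answer: DOES NOT COMMUTE

Derivation:
Path 1 = f;g:
  e0=[1,0,0] f~>[1,1,3] g~>[4,4,1]
  e1=[0,1,0] f~>[0,4,0] g~>[0,3,1]
  e2=[0,0,1] f~>[4,1,4] g~>[4,2,2]
  composite₁ = (4 0 4; 4 3 2; 1 1 2)
Path 2 = h;k:
  e0=[1,0,0] h~>[1,4,4] k~>[3,4,1]
  e1=[0,1,0] h~>[4,2,4] k~>[4,3,1]
  e2=[0,0,1] h~>[4,2,1] k~>[0,2,2]
  composite₂ = (3 4 0; 4 3 2; 1 1 2)
Equal? NO — does not commute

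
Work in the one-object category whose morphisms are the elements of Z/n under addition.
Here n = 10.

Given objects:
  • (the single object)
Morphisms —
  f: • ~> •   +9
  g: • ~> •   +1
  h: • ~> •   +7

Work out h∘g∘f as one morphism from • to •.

Answer: +7

Trace:
  0 +9≡9 +1≡0 +7≡7  (mod 10)
result: +7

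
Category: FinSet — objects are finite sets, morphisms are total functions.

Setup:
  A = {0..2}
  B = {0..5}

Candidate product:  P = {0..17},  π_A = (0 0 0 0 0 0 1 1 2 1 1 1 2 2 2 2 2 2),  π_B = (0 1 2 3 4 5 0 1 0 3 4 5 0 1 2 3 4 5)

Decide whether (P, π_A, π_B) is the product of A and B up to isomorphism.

Answer: NOT A VALID PRODUCT — duplicate pair at indices 12,8

Derivation:
|A|·|B| = 3·6 = 18;  |P| = 18
Check the pairing map k ↦ (π_A(k), π_B(k)):
  0 : (0,0)
  1 : (0,1)
  2 : (0,2)
  3 : (0,3)
  4 : (0,4)
  5 : (0,5)
  6 : (1,0)
  7 : (1,1)
  8 : (2,0)
  9 : (1,3)
  10 : (1,4)
  11 : (1,5)
  12 : (2,0)  ✗ repeats pair of k=8
  13 : (2,1)
  14 : (2,2)
  15 : (2,3)
  16 : (2,4)
  17 : (2,5)
distinct pairs in image: 17 / 18 needed
  → (2,0) hit at k=8 and k=12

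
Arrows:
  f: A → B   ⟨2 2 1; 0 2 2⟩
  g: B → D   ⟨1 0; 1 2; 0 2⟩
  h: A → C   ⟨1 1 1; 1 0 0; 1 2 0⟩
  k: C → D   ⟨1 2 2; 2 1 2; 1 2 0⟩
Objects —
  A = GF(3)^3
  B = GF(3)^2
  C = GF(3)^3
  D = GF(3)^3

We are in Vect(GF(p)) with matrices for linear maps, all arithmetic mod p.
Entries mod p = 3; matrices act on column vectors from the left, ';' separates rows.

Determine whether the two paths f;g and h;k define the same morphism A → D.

Along f;g (path 1):
  e0=[1,0,0] f→[2,0] g→[2,2,0]
  e1=[0,1,0] f→[2,2] g→[2,0,1]
  e2=[0,0,1] f→[1,2] g→[1,2,1]
  ⟦path⟧₁ = ⟨2 2 1; 2 0 2; 0 1 1⟩
Along h;k (path 2):
  e0=[1,0,0] h→[1,1,1] k→[2,2,0]
  e1=[0,1,0] h→[1,0,2] k→[2,0,1]
  e2=[0,0,1] h→[1,0,0] k→[1,2,1]
  ⟦path⟧₂ = ⟨2 2 1; 2 0 2; 0 1 1⟩
Equal? YES — commutes

Answer: COMMUTES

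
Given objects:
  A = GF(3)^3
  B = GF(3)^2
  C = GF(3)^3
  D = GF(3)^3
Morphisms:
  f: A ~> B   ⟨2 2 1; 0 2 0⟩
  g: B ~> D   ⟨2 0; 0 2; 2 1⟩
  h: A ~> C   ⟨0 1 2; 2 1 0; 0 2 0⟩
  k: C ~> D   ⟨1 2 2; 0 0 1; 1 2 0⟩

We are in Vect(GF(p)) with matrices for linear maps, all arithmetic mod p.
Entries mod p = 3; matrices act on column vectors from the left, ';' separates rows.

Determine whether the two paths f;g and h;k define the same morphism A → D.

Answer: DOES NOT COMMUTE

Trace:
1) trace f;g:
  e0=[1,0,0] f~>[2,0] g~>[1,0,1]
  e1=[0,1,0] f~>[2,2] g~>[1,1,0]
  e2=[0,0,1] f~>[1,0] g~>[2,0,2]
  result₁ = ⟨1 1 2; 0 1 0; 1 0 2⟩
2) trace h;k:
  e0=[1,0,0] h~>[0,2,0] k~>[1,0,1]
  e1=[0,1,0] h~>[1,1,2] k~>[1,2,0]
  e2=[0,0,1] h~>[2,0,0] k~>[2,0,2]
  result₂ = ⟨1 1 2; 0 2 0; 1 0 2⟩
Equal? differ; not commutative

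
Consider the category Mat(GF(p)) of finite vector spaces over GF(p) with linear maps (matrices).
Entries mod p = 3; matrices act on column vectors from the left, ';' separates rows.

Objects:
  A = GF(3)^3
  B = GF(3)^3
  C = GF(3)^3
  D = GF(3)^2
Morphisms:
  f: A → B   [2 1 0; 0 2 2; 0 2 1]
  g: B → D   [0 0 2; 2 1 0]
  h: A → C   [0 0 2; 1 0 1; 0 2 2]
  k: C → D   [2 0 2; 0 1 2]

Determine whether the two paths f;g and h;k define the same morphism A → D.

1) trace f;g:
  e0=⟨1,0,0⟩ f→⟨2,0,0⟩ g→⟨0,1⟩
  e1=⟨0,1,0⟩ f→⟨1,2,2⟩ g→⟨1,1⟩
  e2=⟨0,0,1⟩ f→⟨0,2,1⟩ g→⟨2,2⟩
  result₁ = [0 1 2; 1 1 2]
2) trace h;k:
  e0=⟨1,0,0⟩ h→⟨0,1,0⟩ k→⟨0,1⟩
  e1=⟨0,1,0⟩ h→⟨0,0,2⟩ k→⟨1,1⟩
  e2=⟨0,0,1⟩ h→⟨2,1,2⟩ k→⟨2,2⟩
  result₂ = [0 1 2; 1 1 2]
Equal? same morphism ✓

Answer: COMMUTES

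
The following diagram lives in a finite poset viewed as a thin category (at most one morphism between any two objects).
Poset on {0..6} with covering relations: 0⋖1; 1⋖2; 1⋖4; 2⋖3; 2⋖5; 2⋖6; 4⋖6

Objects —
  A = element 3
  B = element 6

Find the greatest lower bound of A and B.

Lower bounds of A=3 and B=6: {0,1,2}
  0 ≤ 2
  1 ≤ 2
  2 ≤ 2
glb = 2

Answer: A∧B = 2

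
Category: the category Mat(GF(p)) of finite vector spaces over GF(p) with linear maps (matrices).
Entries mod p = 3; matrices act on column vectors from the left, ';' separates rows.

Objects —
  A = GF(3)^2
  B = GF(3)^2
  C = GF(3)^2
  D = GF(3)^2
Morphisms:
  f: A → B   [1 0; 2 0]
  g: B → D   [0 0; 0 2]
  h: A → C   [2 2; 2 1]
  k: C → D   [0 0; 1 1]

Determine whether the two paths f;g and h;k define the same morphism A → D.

Answer: COMMUTES

Work:
Along f;g (path 1):
  e0=⟨1,0⟩ f→⟨1,2⟩ g→⟨0,1⟩
  e1=⟨0,1⟩ f→⟨0,0⟩ g→⟨0,0⟩
  result₁ = [0 0; 1 0]
Along h;k (path 2):
  e0=⟨1,0⟩ h→⟨2,2⟩ k→⟨0,1⟩
  e1=⟨0,1⟩ h→⟨2,1⟩ k→⟨0,0⟩
  result₂ = [0 0; 1 0]
Equal? YES — commutes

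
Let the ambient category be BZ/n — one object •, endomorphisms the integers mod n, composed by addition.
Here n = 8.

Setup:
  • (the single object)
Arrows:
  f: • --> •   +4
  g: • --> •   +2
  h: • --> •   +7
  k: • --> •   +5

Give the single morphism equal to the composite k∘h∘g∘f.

Answer: +2

Trace:
  0 +4≡4 +2≡6 +7≡5 +5≡2  (mod 8)
result: +2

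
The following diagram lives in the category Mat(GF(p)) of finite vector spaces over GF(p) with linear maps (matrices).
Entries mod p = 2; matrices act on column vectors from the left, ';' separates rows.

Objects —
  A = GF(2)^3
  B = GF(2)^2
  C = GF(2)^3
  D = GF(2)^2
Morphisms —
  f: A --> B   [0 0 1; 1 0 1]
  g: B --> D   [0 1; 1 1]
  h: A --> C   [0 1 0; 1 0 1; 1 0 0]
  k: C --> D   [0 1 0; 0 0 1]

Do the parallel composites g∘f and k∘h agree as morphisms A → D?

Answer: COMMUTES

Derivation:
1) trace f;g:
  e0=(1,0,0) f-->(0,1) g-->(1,1)
  e1=(0,1,0) f-->(0,0) g-->(0,0)
  e2=(0,0,1) f-->(1,1) g-->(1,0)
  ⟦path⟧₁ = [1 0 1; 1 0 0]
2) trace h;k:
  e0=(1,0,0) h-->(0,1,1) k-->(1,1)
  e1=(0,1,0) h-->(1,0,0) k-->(0,0)
  e2=(0,0,1) h-->(0,1,0) k-->(1,0)
  ⟦path⟧₂ = [1 0 1; 1 0 0]
Equal? equal; square commutes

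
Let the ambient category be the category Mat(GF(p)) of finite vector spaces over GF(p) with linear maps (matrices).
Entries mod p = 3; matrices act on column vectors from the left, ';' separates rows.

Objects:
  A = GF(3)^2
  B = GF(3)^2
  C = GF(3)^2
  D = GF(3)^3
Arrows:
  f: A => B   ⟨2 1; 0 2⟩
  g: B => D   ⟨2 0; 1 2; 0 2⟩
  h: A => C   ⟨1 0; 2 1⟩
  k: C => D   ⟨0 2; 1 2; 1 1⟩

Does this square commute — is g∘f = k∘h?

1) trace f;g:
  e0=(1,0) f=>(2,0) g=>(1,2,0)
  e1=(0,1) f=>(1,2) g=>(2,2,1)
  composite₁ = ⟨1 2; 2 2; 0 1⟩
2) trace h;k:
  e0=(1,0) h=>(1,2) k=>(1,2,0)
  e1=(0,1) h=>(0,1) k=>(2,2,1)
  composite₂ = ⟨1 2; 2 2; 0 1⟩
Equal? YES — commutes

Answer: COMMUTES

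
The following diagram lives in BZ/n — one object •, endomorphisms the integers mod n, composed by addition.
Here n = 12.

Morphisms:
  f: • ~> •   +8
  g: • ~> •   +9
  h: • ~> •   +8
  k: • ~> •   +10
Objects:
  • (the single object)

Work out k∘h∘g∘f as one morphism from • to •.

  0 +8≡8 +9≡5 +8≡1 +10≡11  (mod 12)
result: +11

Answer: +11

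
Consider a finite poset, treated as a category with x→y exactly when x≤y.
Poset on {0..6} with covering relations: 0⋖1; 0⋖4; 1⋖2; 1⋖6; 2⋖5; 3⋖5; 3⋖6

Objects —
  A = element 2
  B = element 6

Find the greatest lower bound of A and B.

{x : x<=A ∧ x<=B} = {0,1}  (A=2, B=6)
  0 <= 1
  1 <= 1
glb = 1

Answer: A∧B = 1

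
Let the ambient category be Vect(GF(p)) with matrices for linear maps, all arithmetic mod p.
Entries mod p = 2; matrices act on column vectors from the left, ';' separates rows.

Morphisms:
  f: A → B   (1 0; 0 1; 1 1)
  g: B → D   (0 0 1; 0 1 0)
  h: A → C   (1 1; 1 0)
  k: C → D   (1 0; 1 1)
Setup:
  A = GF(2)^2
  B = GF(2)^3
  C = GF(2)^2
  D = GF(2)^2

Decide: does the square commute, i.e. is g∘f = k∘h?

1) trace f;g:
  e0=(1,0) f→(1,0,1) g→(1,0)
  e1=(0,1) f→(0,1,1) g→(1,1)
  ⟦path⟧₁ = (1 1; 0 1)
2) trace h;k:
  e0=(1,0) h→(1,1) k→(1,0)
  e1=(0,1) h→(1,0) k→(1,1)
  ⟦path⟧₂ = (1 1; 0 1)
Equal? YES — commutes

Answer: COMMUTES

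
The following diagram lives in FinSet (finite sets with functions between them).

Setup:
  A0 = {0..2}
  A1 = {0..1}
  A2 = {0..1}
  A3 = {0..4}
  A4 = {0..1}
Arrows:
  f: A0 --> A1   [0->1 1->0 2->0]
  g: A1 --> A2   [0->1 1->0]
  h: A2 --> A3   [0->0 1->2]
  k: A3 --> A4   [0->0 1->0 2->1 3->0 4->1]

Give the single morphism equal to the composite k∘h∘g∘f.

Answer: [0->0 1->1 2->1]

Trace:
  0 f-->1 g-->0 h-->0 k-->0
  1 f-->0 g-->1 h-->2 k-->1
  2 f-->0 g-->1 h-->2 k-->1
⟦path⟧: [0->0 1->1 2->1]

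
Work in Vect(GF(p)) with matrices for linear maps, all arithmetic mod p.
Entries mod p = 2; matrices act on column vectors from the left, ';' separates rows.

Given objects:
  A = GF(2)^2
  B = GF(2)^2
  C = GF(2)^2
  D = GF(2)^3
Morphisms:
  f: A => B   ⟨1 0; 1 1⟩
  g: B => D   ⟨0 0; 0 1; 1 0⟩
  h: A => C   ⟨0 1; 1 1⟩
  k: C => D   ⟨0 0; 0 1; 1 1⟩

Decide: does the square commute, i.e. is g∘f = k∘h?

Answer: COMMUTES

Derivation:
Along f;g (path 1):
  e0=[1,0] f=>[1,1] g=>[0,1,1]
  e1=[0,1] f=>[0,1] g=>[0,1,0]
  ⟦path⟧₁ = ⟨0 0; 1 1; 1 0⟩
Along h;k (path 2):
  e0=[1,0] h=>[0,1] k=>[0,1,1]
  e1=[0,1] h=>[1,1] k=>[0,1,0]
  ⟦path⟧₂ = ⟨0 0; 1 1; 1 0⟩
Equal? equal; square commutes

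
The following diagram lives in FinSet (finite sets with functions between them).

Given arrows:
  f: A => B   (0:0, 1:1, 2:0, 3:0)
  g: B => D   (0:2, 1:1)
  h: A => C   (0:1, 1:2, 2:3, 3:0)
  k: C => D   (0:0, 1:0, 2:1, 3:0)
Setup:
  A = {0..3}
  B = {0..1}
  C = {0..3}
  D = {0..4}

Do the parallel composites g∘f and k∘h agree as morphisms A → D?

Answer: DOES NOT COMMUTE

Derivation:
1) trace f;g:
  0 f=>0 g=>2
  1 f=>1 g=>1
  2 f=>0 g=>2
  3 f=>0 g=>2
  result₁ = (0:2, 1:1, 2:2, 3:2)
2) trace h;k:
  0 h=>1 k=>0
  1 h=>2 k=>1
  2 h=>3 k=>0
  3 h=>0 k=>0
  result₂ = (0:0, 1:1, 2:0, 3:0)
Equal? distinct morphisms ✗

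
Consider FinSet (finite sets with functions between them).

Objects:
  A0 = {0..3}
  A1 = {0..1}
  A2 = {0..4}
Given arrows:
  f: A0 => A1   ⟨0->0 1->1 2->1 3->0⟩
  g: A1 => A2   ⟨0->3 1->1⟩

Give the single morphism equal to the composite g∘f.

  0 f=>0 g=>3
  1 f=>1 g=>1
  2 f=>1 g=>1
  3 f=>0 g=>3
composite: ⟨0->3 1->1 2->1 3->3⟩

Answer: ⟨0->3 1->1 2->1 3->3⟩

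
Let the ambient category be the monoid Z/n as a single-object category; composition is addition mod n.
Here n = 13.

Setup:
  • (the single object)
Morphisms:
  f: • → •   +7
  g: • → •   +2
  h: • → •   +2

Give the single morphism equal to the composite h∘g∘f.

Answer: +11

Work:
  0 +7≡7 +2≡9 +2≡11  (mod 13)
result: +11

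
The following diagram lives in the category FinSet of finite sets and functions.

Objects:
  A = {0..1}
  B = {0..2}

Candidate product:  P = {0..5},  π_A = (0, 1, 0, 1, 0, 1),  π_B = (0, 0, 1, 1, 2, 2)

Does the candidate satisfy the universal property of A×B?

|A|·|B| = 2·3 = 6;  |P| = 6
Check the pairing map k ↦ (π_A(k), π_B(k)):
  0 ↦ (0,0)
  1 ↦ (1,0)
  2 ↦ (0,1)
  3 ↦ (1,1)
  4 ↦ (0,2)
  5 ↦ (1,2)
distinct pairs in image: 6 / 6 needed
  → bijection onto A×B; projections well-typed.

Answer: VALID PRODUCT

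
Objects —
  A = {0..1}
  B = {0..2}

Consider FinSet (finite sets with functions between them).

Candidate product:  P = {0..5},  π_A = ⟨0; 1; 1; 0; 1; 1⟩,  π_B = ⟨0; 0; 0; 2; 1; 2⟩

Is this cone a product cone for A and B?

|A|·|B| = 2·3 = 6;  |P| = 6
Check the pairing map k ↦ (π_A(k), π_B(k)):
  0 ↦ (0,0)
  1 ↦ (1,0)
  2 ↦ (1,0)  ✗ repeats pair of k=1
  3 ↦ (0,2)
  4 ↦ (1,1)
  5 ↦ (1,2)
distinct pairs in image: 5 / 6 needed
  → (1,0) hit at k=1 and k=2

Answer: NOT A VALID PRODUCT — duplicate pair at indices 1,2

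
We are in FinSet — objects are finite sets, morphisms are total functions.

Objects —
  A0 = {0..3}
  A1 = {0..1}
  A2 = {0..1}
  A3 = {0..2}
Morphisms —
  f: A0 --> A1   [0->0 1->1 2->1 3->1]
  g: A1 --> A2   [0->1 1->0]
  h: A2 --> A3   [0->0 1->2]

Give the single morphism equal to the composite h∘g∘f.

Answer: [0->2 1->0 2->0 3->0]

Trace:
  0 f-->0 g-->1 h-->2
  1 f-->1 g-->0 h-->0
  2 f-->1 g-->0 h-->0
  3 f-->1 g-->0 h-->0
⟦path⟧: [0->2 1->0 2->0 3->0]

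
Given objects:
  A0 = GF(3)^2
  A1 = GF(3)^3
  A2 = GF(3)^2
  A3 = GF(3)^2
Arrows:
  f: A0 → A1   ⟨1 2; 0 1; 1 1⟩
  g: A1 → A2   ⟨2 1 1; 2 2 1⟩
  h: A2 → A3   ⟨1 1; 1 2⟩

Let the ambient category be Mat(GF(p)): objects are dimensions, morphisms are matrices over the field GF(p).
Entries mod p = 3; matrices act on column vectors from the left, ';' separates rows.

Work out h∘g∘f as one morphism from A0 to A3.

  e0=⟨1,0⟩ f→⟨1,0,1⟩ g→⟨0,0⟩ h→⟨0,0⟩
  e1=⟨0,1⟩ f→⟨2,1,1⟩ g→⟨0,1⟩ h→⟨1,2⟩
result: ⟨0 1; 0 2⟩

Answer: ⟨0 1; 0 2⟩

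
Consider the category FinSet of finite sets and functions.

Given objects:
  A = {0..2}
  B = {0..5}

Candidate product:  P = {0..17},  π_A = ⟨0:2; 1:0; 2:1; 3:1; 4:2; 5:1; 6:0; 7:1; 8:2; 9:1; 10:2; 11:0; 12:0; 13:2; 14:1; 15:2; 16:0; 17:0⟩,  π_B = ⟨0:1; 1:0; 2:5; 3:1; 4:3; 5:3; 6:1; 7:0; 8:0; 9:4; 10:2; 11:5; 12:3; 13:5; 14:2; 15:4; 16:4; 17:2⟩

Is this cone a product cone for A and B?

Answer: VALID PRODUCT

Work:
|A|·|B| = 3·6 = 18;  |P| = 18
Check the pairing map k ↦ (π_A(k), π_B(k)):
  0 : (2,1)
  1 : (0,0)
  2 : (1,5)
  3 : (1,1)
  4 : (2,3)
  5 : (1,3)
  6 : (0,1)
  7 : (1,0)
  8 : (2,0)
  9 : (1,4)
  10 : (2,2)
  11 : (0,5)
  12 : (0,3)
  13 : (2,5)
  14 : (1,2)
  15 : (2,4)
  16 : (0,4)
  17 : (0,2)
distinct pairs in image: 18 / 18 needed
  → bijection onto A×B; projections well-typed.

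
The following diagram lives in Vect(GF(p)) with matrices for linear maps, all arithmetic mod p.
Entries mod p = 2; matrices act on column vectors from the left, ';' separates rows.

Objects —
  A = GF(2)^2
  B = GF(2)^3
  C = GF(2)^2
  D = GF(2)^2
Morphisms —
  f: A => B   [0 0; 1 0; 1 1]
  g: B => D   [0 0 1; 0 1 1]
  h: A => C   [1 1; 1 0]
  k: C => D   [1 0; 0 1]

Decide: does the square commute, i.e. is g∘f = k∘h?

Answer: DOES NOT COMMUTE

Work:
Along f;g (path 1):
  e0=⟨1,0⟩ f=>⟨0,1,1⟩ g=>⟨1,0⟩
  e1=⟨0,1⟩ f=>⟨0,0,1⟩ g=>⟨1,1⟩
  ⟦path⟧₁ = [1 1; 0 1]
Along h;k (path 2):
  e0=⟨1,0⟩ h=>⟨1,1⟩ k=>⟨1,1⟩
  e1=⟨0,1⟩ h=>⟨1,0⟩ k=>⟨1,0⟩
  ⟦path⟧₂ = [1 1; 1 0]
Equal? differ; not commutative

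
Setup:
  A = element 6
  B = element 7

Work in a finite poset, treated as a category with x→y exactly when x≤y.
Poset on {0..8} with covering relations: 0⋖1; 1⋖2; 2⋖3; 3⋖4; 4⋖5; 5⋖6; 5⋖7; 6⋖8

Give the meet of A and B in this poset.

Lower bounds of A=6 and B=7: {0,1,2,3,4,5}
  0 ≤ 5
  1 ≤ 5
  2 ≤ 5
  3 ≤ 5
  4 ≤ 5
  5 ≤ 5
glb = 5

Answer: A∧B = 5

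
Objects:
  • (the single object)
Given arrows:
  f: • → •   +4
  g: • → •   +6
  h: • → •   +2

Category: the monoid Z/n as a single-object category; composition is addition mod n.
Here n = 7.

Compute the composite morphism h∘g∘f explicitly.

  0 +4≡4 +6≡3 +2≡5  (mod 7)
result: +5

Answer: +5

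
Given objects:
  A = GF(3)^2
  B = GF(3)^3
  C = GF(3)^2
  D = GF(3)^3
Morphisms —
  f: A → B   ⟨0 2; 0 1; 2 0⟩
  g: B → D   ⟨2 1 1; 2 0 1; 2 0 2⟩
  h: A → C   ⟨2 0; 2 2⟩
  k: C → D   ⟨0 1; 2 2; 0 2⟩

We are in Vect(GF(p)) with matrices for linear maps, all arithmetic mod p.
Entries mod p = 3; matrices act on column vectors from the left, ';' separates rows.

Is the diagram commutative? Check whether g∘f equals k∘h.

Along f;g (path 1):
  e0=[1,0] f→[0,0,2] g→[2,2,1]
  e1=[0,1] f→[2,1,0] g→[2,1,1]
  ⟦path⟧₁ = ⟨2 2; 2 1; 1 1⟩
Along h;k (path 2):
  e0=[1,0] h→[2,2] k→[2,2,1]
  e1=[0,1] h→[0,2] k→[2,1,1]
  ⟦path⟧₂ = ⟨2 2; 2 1; 1 1⟩
Equal? same morphism ✓

Answer: COMMUTES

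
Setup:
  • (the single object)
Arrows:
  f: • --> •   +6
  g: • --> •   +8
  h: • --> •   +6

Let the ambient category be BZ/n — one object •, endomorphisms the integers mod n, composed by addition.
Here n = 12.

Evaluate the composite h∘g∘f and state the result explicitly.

Answer: +8

Derivation:
  0 +6≡6 +8≡2 +6≡8  (mod 12)
result: +8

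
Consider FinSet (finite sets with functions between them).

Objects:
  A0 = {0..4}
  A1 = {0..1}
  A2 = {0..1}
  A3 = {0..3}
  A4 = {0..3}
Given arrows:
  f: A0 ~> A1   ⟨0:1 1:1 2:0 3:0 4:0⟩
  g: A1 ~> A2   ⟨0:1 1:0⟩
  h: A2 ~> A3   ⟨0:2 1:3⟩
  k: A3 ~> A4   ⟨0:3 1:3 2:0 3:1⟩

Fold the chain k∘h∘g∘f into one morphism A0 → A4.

Answer: ⟨0:0 1:0 2:1 3:1 4:1⟩

Work:
  0 f~>1 g~>0 h~>2 k~>0
  1 f~>1 g~>0 h~>2 k~>0
  2 f~>0 g~>1 h~>3 k~>1
  3 f~>0 g~>1 h~>3 k~>1
  4 f~>0 g~>1 h~>3 k~>1
⟦path⟧: ⟨0:0 1:0 2:1 3:1 4:1⟩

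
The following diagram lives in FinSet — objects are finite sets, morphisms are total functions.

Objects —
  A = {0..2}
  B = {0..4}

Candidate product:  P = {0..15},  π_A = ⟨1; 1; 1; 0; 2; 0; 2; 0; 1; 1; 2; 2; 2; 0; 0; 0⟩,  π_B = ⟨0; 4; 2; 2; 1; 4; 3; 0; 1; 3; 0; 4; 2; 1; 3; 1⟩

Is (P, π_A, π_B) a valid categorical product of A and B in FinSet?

|A|·|B| = 3·5 = 15;  |P| = 16
  → cardinalities differ; no bijection possible.

Answer: NOT A VALID PRODUCT — |P|=16 ≠ |A|·|B|=15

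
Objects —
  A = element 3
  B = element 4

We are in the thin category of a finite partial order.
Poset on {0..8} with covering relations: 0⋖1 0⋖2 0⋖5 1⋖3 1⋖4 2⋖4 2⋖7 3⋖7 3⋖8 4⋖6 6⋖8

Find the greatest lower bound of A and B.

Common predecessors of 3,4: {0,1}
  0 ⊑ 1
  1 ⊑ 1
glb = 1

Answer: A∧B = 1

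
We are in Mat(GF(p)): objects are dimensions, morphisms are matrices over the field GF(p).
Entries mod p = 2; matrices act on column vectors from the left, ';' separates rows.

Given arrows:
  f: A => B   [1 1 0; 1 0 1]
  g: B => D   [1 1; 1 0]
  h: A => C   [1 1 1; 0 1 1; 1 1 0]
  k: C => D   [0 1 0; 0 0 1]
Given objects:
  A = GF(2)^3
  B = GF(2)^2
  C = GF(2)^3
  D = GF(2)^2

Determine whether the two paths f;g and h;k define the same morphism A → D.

Answer: COMMUTES

Trace:
1) trace f;g:
  e0=(1,0,0) f=>(1,1) g=>(0,1)
  e1=(0,1,0) f=>(1,0) g=>(1,1)
  e2=(0,0,1) f=>(0,1) g=>(1,0)
  composite₁ = [0 1 1; 1 1 0]
2) trace h;k:
  e0=(1,0,0) h=>(1,0,1) k=>(0,1)
  e1=(0,1,0) h=>(1,1,1) k=>(1,1)
  e2=(0,0,1) h=>(1,1,0) k=>(1,0)
  composite₂ = [0 1 1; 1 1 0]
Equal? same morphism ✓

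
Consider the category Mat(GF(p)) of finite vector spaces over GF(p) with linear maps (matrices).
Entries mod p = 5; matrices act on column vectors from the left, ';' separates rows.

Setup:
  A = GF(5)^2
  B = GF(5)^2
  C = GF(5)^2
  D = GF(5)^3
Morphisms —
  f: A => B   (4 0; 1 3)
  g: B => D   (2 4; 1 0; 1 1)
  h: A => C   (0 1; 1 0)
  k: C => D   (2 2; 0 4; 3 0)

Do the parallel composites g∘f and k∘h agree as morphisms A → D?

Answer: COMMUTES

Derivation:
Path 1 = f;g:
  e0=[1,0] f=>[4,1] g=>[2,4,0]
  e1=[0,1] f=>[0,3] g=>[2,0,3]
  ⟦path⟧₁ = (2 2; 4 0; 0 3)
Path 2 = h;k:
  e0=[1,0] h=>[0,1] k=>[2,4,0]
  e1=[0,1] h=>[1,0] k=>[2,0,3]
  ⟦path⟧₂ = (2 2; 4 0; 0 3)
Equal? YES — commutes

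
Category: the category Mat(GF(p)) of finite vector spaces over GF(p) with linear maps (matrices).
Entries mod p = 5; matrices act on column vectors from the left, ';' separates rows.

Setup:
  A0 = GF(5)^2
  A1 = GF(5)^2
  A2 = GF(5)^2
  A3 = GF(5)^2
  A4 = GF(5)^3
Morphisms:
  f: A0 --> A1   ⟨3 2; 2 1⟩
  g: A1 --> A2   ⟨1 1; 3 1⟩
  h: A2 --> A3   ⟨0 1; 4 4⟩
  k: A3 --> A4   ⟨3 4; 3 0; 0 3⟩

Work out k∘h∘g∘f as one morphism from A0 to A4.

Answer: ⟨4 1; 3 1; 2 0⟩

Trace:
  e0=⟨1,0⟩ f-->⟨3,2⟩ g-->⟨0,1⟩ h-->⟨1,4⟩ k-->⟨4,3,2⟩
  e1=⟨0,1⟩ f-->⟨2,1⟩ g-->⟨3,2⟩ h-->⟨2,0⟩ k-->⟨1,1,0⟩
⟦path⟧: ⟨4 1; 3 1; 2 0⟩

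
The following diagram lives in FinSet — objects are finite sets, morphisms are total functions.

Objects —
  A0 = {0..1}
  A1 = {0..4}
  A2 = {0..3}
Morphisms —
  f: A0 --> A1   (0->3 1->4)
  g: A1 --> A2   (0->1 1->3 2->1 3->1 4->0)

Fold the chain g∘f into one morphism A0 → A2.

  0 f-->3 g-->1
  1 f-->4 g-->0
⟦path⟧: (0->1 1->0)

Answer: (0->1 1->0)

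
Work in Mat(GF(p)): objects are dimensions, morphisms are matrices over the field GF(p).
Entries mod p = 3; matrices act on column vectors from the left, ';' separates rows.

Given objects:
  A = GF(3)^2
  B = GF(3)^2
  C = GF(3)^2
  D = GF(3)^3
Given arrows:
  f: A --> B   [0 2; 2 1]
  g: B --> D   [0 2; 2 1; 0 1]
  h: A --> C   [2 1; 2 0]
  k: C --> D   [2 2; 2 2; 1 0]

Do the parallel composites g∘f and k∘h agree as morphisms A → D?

Path 1 = f;g:
  e0=⟨1,0⟩ f-->⟨0,2⟩ g-->⟨1,2,2⟩
  e1=⟨0,1⟩ f-->⟨2,1⟩ g-->⟨2,2,1⟩
  ⟦path⟧₁ = [1 2; 2 2; 2 1]
Path 2 = h;k:
  e0=⟨1,0⟩ h-->⟨2,2⟩ k-->⟨2,2,2⟩
  e1=⟨0,1⟩ h-->⟨1,0⟩ k-->⟨2,2,1⟩
  ⟦path⟧₂ = [2 2; 2 2; 2 1]
Equal? differ; not commutative

Answer: DOES NOT COMMUTE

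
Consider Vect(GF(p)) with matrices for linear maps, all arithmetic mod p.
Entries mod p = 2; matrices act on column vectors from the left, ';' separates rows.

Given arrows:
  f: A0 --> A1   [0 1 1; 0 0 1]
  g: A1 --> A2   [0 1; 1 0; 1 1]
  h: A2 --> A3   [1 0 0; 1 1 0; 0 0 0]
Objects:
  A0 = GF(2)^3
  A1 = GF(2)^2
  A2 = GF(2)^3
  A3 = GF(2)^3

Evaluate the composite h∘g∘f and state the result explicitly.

  e0=[1,0,0] f-->[0,0] g-->[0,0,0] h-->[0,0,0]
  e1=[0,1,0] f-->[1,0] g-->[0,1,1] h-->[0,1,0]
  e2=[0,0,1] f-->[1,1] g-->[1,1,0] h-->[1,0,0]
⟦path⟧: [0 0 1; 0 1 0; 0 0 0]

Answer: [0 0 1; 0 1 0; 0 0 0]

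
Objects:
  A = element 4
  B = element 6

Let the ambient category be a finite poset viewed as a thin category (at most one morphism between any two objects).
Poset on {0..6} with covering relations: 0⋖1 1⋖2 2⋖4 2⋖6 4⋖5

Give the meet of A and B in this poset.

Answer: A∧B = 2

Derivation:
Lower bounds of A=4 and B=6: {0,1,2}
  0 ≤ 2
  1 ≤ 2
  2 ≤ 2
glb = 2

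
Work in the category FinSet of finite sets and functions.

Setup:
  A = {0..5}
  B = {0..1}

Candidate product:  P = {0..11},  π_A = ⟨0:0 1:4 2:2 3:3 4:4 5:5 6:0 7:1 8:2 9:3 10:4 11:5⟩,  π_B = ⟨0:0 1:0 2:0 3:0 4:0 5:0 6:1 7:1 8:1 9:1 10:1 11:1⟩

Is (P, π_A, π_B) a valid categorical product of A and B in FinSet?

Answer: NOT A VALID PRODUCT — duplicate pair at indices 4,1

Derivation:
|A|·|B| = 6·2 = 12;  |P| = 12
Check the pairing map k ↦ (π_A(k), π_B(k)):
  0 : (0,0)
  1 : (4,0)
  2 : (2,0)
  3 : (3,0)
  4 : (4,0)  ✗ repeats pair of k=1
  5 : (5,0)
  6 : (0,1)
  7 : (1,1)
  8 : (2,1)
  9 : (3,1)
  10 : (4,1)
  11 : (5,1)
distinct pairs in image: 11 / 12 needed
  → (4,0) hit at k=1 and k=4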